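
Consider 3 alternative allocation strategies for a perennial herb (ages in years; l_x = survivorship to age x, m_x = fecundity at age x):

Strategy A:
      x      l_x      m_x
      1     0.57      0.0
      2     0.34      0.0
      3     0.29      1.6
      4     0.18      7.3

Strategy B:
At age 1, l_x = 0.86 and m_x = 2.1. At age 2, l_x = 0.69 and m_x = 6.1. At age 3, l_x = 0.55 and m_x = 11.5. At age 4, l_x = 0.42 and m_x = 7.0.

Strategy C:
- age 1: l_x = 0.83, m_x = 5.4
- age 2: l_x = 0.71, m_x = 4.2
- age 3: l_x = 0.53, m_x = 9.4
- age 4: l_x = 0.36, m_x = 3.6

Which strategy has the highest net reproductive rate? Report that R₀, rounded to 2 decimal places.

Strategy A: R₀ = 0.57×0.0 + 0.34×0.0 + 0.29×1.6 + 0.18×7.3 = 1.7780
Strategy B: R₀ = 0.86×2.1 + 0.69×6.1 + 0.55×11.5 + 0.42×7.0 = 15.2800
Strategy C: R₀ = 0.83×5.4 + 0.71×4.2 + 0.53×9.4 + 0.36×3.6 = 13.7420
Highest R₀: strategy B with 15.2800.

15.28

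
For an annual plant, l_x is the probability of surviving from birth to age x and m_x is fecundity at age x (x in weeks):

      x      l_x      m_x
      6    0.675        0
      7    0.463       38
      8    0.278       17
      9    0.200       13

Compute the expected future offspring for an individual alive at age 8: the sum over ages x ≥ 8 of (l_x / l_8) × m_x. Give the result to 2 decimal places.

26.35

l_8 = 0.278. Conditional survival from age 8 to x is l_x / l_8.
  x=8: (0.278/0.278) × 17 = 17.0000
  x=9: (0.200/0.278) × 13 = 9.3525
Sum = 17.0000 + 9.3525 = 26.3525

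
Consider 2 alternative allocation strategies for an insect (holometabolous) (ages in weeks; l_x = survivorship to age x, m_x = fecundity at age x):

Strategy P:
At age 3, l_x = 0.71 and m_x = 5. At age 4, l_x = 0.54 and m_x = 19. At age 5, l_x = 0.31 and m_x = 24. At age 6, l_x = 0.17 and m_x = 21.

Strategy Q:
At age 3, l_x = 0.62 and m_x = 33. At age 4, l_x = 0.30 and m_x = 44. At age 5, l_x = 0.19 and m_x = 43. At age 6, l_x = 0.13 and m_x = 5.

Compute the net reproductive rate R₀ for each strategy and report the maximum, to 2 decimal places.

42.48

Strategy P: R₀ = 0.71×5 + 0.54×19 + 0.31×24 + 0.17×21 = 24.8200
Strategy Q: R₀ = 0.62×33 + 0.30×44 + 0.19×43 + 0.13×5 = 42.4800
Highest R₀: strategy Q with 42.4800.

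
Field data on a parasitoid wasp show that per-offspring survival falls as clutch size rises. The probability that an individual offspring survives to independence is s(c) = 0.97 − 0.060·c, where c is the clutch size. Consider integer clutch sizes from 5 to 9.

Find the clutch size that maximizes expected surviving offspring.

Expected surviving offspring = c × s(c):
  c=5: 5 × 0.670 = 3.350
  c=6: 6 × 0.610 = 3.660
  c=7: 7 × 0.550 = 3.850
  c=8: 8 × 0.490 = 3.920
  c=9: 9 × 0.430 = 3.870
Maximum at c = 8 (3.920 surviving offspring).

8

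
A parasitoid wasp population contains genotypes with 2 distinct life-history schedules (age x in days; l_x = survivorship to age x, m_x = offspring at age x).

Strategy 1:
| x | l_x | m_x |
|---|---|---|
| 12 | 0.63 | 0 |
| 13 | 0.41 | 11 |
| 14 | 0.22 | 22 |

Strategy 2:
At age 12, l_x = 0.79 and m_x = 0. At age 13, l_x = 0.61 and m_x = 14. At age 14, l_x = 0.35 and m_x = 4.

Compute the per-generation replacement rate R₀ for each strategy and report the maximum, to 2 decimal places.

Strategy 1: R₀ = 0.63×0 + 0.41×11 + 0.22×22 = 9.3500
Strategy 2: R₀ = 0.79×0 + 0.61×14 + 0.35×4 = 9.9400
Highest R₀: strategy 2 with 9.9400.

9.94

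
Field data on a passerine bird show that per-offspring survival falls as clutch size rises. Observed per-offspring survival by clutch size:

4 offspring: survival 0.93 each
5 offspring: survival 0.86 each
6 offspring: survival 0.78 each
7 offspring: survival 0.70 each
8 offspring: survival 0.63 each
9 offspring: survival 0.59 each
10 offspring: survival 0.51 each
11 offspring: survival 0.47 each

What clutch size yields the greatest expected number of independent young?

Expected independent young = c × s(c):
  c=4: 4 × 0.93 = 3.720
  c=5: 5 × 0.86 = 4.300
  c=6: 6 × 0.78 = 4.680
  c=7: 7 × 0.70 = 4.900
  c=8: 8 × 0.63 = 5.040
  c=9: 9 × 0.59 = 5.310
  c=10: 10 × 0.51 = 5.100
  c=11: 11 × 0.47 = 5.170
Maximum at c = 9 (5.310 independent young).

9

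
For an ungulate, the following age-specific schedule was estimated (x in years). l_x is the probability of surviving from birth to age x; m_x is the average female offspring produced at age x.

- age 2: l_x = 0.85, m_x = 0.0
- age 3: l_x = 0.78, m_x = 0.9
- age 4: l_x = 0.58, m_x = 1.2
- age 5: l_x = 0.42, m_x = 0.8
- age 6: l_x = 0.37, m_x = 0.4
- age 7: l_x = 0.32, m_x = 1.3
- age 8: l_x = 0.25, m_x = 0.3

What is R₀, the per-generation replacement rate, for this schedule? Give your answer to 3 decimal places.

2.373

R₀ = Σ l_x m_x:
  age 2: 0.85 × 0.0 = 0.0000
  age 3: 0.78 × 0.9 = 0.7020
  age 4: 0.58 × 1.2 = 0.6960
  age 5: 0.42 × 0.8 = 0.3360
  age 6: 0.37 × 0.4 = 0.1480
  age 7: 0.32 × 1.3 = 0.4160
  age 8: 0.25 × 0.3 = 0.0750
R₀ = 0.0000 + 0.7020 + 0.6960 + 0.3360 + 0.1480 + 0.4160 + 0.0750 = 2.3730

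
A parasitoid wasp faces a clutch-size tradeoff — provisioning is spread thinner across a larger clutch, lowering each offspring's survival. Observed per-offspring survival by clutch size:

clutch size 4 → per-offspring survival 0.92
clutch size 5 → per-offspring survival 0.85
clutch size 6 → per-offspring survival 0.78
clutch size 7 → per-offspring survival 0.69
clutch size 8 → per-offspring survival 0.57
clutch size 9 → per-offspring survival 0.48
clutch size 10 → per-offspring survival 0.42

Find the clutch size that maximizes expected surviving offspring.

7

Expected surviving offspring = c × s(c):
  c=4: 4 × 0.92 = 3.680
  c=5: 5 × 0.85 = 4.250
  c=6: 6 × 0.78 = 4.680
  c=7: 7 × 0.69 = 4.830
  c=8: 8 × 0.57 = 4.560
  c=9: 9 × 0.48 = 4.320
  c=10: 10 × 0.42 = 4.200
Maximum at c = 7 (4.830 surviving offspring).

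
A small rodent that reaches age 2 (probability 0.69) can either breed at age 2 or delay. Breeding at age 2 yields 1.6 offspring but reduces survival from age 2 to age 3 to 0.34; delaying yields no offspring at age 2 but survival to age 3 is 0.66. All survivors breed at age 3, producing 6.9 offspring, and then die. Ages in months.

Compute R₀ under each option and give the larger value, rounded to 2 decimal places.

3.14

breed at age 2: R₀ = 0.69 × (1.6 + 0.34 × 6.9) = 0.69 × 3.9460 = 2.7227
delay to age 3: R₀ = 0.69 × (0.66 × 6.9) = 0.69 × 4.5540 = 3.1423
Higher: delay to age 3 (3.1423).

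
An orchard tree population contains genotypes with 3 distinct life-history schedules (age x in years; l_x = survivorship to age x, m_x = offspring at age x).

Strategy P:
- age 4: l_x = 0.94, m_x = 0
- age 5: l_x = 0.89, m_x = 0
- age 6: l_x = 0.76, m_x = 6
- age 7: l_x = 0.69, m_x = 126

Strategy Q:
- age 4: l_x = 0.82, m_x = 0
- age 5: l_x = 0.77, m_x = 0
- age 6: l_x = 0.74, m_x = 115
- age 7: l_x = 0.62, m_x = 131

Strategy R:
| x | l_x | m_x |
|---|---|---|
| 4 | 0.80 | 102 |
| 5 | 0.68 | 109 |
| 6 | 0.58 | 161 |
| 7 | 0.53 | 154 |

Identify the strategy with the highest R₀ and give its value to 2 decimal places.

Strategy P: R₀ = 0.94×0 + 0.89×0 + 0.76×6 + 0.69×126 = 91.5000
Strategy Q: R₀ = 0.82×0 + 0.77×0 + 0.74×115 + 0.62×131 = 166.3200
Strategy R: R₀ = 0.80×102 + 0.68×109 + 0.58×161 + 0.53×154 = 330.7200
Highest R₀: strategy R with 330.7200.

330.72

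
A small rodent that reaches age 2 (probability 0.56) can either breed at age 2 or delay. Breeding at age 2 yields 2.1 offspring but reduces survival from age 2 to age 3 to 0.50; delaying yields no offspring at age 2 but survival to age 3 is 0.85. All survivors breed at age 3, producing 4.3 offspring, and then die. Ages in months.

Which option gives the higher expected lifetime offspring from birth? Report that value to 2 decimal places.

2.38

breed at age 2: R₀ = 0.56 × (2.1 + 0.50 × 4.3) = 0.56 × 4.2500 = 2.3800
delay to age 3: R₀ = 0.56 × (0.85 × 4.3) = 0.56 × 3.6550 = 2.0468
Higher: breed at age 2 (2.3800).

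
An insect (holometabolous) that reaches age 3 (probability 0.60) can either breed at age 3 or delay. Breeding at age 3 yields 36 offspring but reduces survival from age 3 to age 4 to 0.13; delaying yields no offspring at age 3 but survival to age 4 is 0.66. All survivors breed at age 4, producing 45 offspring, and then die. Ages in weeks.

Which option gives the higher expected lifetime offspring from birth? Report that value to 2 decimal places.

25.11

breed at age 3: R₀ = 0.60 × (36 + 0.13 × 45) = 0.60 × 41.8500 = 25.1100
delay to age 4: R₀ = 0.60 × (0.66 × 45) = 0.60 × 29.7000 = 17.8200
Higher: breed at age 3 (25.1100).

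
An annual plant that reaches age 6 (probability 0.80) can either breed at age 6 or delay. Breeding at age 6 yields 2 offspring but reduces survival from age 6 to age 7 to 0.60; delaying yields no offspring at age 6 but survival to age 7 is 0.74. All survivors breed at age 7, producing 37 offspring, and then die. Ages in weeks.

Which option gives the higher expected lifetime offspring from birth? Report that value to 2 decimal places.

breed at age 6: R₀ = 0.80 × (2 + 0.60 × 37) = 0.80 × 24.2000 = 19.3600
delay to age 7: R₀ = 0.80 × (0.74 × 37) = 0.80 × 27.3800 = 21.9040
Higher: delay to age 7 (21.9040).

21.90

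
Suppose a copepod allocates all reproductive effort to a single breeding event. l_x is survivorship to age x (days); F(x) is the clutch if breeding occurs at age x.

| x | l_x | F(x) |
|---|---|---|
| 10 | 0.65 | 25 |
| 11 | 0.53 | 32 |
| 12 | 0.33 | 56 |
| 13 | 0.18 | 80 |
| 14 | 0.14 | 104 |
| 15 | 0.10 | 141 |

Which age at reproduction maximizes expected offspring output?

Expected offspring if breeding at age x = l_x × F(x):
  age 10: 0.65 × 25 = 16.250
  age 11: 0.53 × 32 = 16.960
  age 12: 0.33 × 56 = 18.480
  age 13: 0.18 × 80 = 14.400
  age 14: 0.14 × 104 = 14.560
  age 15: 0.10 × 141 = 14.100
Maximum at age 12 (18.480).

12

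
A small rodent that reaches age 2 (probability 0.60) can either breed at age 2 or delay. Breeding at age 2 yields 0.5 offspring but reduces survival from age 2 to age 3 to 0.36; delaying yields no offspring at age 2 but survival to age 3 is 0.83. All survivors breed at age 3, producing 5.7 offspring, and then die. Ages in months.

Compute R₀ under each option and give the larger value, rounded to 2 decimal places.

2.84

breed at age 2: R₀ = 0.60 × (0.5 + 0.36 × 5.7) = 0.60 × 2.5520 = 1.5312
delay to age 3: R₀ = 0.60 × (0.83 × 5.7) = 0.60 × 4.7310 = 2.8386
Higher: delay to age 3 (2.8386).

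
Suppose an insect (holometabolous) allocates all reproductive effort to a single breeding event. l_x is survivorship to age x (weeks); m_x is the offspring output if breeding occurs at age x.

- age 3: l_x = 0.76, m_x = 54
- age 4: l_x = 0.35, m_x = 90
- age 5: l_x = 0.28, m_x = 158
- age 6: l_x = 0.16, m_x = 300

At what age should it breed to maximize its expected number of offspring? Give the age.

Expected offspring if breeding at age x = l_x × m_x:
  age 3: 0.76 × 54 = 41.040
  age 4: 0.35 × 90 = 31.500
  age 5: 0.28 × 158 = 44.240
  age 6: 0.16 × 300 = 48.000
Maximum at age 6 (48.000).

6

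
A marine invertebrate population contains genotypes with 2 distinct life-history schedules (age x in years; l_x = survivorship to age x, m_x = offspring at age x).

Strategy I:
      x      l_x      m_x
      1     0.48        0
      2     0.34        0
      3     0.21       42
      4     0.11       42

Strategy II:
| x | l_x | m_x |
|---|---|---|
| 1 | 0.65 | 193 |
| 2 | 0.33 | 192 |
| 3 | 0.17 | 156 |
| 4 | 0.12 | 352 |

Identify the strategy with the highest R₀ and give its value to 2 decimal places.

257.57

Strategy I: R₀ = 0.48×0 + 0.34×0 + 0.21×42 + 0.11×42 = 13.4400
Strategy II: R₀ = 0.65×193 + 0.33×192 + 0.17×156 + 0.12×352 = 257.5700
Highest R₀: strategy II with 257.5700.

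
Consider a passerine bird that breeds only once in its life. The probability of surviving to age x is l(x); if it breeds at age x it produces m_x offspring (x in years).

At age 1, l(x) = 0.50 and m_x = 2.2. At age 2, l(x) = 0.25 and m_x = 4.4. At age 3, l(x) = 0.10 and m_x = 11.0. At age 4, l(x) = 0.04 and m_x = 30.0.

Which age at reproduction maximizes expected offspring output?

4

Expected offspring if breeding at age x = l(x) × m_x:
  age 1: 0.50 × 2.2 = 1.100
  age 2: 0.25 × 4.4 = 1.100
  age 3: 0.10 × 11.0 = 1.100
  age 4: 0.04 × 30.0 = 1.200
Maximum at age 4 (1.200).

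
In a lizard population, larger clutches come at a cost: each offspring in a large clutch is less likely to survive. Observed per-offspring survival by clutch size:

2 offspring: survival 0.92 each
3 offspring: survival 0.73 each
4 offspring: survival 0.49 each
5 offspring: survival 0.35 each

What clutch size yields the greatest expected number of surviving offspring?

3

Expected surviving offspring = c × s(c):
  c=2: 2 × 0.92 = 1.840
  c=3: 3 × 0.73 = 2.190
  c=4: 4 × 0.49 = 1.960
  c=5: 5 × 0.35 = 1.750
Maximum at c = 3 (2.190 surviving offspring).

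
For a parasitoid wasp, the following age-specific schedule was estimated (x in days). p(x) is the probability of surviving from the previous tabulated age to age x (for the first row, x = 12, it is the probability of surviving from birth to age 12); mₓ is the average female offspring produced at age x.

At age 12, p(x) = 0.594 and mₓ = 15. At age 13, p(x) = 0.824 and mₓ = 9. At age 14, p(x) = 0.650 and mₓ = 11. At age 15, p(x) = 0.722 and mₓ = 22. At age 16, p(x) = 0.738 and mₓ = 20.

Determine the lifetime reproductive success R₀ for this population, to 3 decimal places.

25.259

Survivorship from birth: l_x = p_12·p_13·…·p_x.
  l_12 = 0.59400
  l_13 = 0.48946
  l_14 = 0.31815
  l_15 = 0.22970
  l_16 = 0.16952
R₀ = Σ l_x mₓ:
  age 12: 0.59400 × 15 = 8.9100
  age 13: 0.48946 × 9 = 4.4051
  age 14: 0.31815 × 11 = 3.4996
  age 15: 0.22970 × 22 = 5.0534
  age 16: 0.16952 × 20 = 3.3904
R₀ = 8.9100 + 4.4051 + 3.4996 + 5.0534 + 3.3904 = 25.2586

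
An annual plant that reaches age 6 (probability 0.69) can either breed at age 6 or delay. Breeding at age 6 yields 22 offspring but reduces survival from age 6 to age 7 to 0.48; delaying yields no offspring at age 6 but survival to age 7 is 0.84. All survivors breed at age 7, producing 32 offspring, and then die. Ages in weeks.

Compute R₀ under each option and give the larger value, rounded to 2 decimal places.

25.78

breed at age 6: R₀ = 0.69 × (22 + 0.48 × 32) = 0.69 × 37.3600 = 25.7784
delay to age 7: R₀ = 0.69 × (0.84 × 32) = 0.69 × 26.8800 = 18.5472
Higher: breed at age 6 (25.7784).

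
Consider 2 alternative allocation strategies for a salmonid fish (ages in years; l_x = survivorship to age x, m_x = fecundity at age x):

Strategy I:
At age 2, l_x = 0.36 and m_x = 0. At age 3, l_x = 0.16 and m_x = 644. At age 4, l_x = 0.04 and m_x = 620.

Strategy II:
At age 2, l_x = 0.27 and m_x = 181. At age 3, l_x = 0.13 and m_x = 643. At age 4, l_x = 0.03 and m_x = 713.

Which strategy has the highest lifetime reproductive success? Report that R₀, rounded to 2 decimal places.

153.85

Strategy I: R₀ = 0.36×0 + 0.16×644 + 0.04×620 = 127.8400
Strategy II: R₀ = 0.27×181 + 0.13×643 + 0.03×713 = 153.8500
Highest R₀: strategy II with 153.8500.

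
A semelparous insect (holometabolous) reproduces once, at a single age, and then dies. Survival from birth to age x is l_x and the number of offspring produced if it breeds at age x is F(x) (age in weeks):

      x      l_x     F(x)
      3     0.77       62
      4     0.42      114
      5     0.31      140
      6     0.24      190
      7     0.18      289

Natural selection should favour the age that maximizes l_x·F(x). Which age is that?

7

Expected offspring if breeding at age x = l_x × F(x):
  age 3: 0.77 × 62 = 47.740
  age 4: 0.42 × 114 = 47.880
  age 5: 0.31 × 140 = 43.400
  age 6: 0.24 × 190 = 45.600
  age 7: 0.18 × 289 = 52.020
Maximum at age 7 (52.020).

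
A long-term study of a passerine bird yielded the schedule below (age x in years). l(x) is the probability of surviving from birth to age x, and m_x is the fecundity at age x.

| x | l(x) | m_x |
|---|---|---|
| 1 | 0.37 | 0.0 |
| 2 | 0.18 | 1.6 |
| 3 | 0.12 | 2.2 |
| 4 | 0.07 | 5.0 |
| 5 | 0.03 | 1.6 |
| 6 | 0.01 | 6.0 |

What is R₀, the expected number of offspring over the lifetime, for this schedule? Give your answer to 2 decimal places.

R₀ = Σ l(x) m_x:
  age 1: 0.37 × 0.0 = 0.0000
  age 2: 0.18 × 1.6 = 0.2880
  age 3: 0.12 × 2.2 = 0.2640
  age 4: 0.07 × 5.0 = 0.3500
  age 5: 0.03 × 1.6 = 0.0480
  age 6: 0.01 × 6.0 = 0.0600
R₀ = 0.0000 + 0.2880 + 0.2640 + 0.3500 + 0.0480 + 0.0600 = 1.0100

1.01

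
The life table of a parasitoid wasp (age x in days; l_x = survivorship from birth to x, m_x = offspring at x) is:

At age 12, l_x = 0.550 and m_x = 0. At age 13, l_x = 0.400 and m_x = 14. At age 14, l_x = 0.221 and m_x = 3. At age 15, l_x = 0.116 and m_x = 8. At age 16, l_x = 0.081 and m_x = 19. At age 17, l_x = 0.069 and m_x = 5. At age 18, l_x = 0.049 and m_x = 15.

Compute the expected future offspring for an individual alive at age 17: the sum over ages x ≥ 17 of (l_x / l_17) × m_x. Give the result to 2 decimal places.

l_17 = 0.069. Conditional survival from age 17 to x is l_x / l_17.
  x=17: (0.069/0.069) × 5 = 5.0000
  x=18: (0.049/0.069) × 15 = 10.6522
Sum = 5.0000 + 10.6522 = 15.6522

15.65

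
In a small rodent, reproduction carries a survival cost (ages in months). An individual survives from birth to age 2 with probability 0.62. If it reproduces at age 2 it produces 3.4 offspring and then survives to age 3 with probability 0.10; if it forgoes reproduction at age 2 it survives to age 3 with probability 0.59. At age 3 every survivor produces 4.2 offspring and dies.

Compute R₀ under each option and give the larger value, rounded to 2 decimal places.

breed at age 2: R₀ = 0.62 × (3.4 + 0.10 × 4.2) = 0.62 × 3.8200 = 2.3684
delay to age 3: R₀ = 0.62 × (0.59 × 4.2) = 0.62 × 2.4780 = 1.5364
Higher: breed at age 2 (2.3684).

2.37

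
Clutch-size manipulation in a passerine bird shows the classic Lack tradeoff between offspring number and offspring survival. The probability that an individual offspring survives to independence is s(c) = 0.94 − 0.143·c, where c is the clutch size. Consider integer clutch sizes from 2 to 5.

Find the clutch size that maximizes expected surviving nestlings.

3

Expected surviving nestlings = c × s(c):
  c=2: 2 × 0.654 = 1.308
  c=3: 3 × 0.511 = 1.533
  c=4: 4 × 0.368 = 1.472
  c=5: 5 × 0.225 = 1.125
Maximum at c = 3 (1.533 surviving nestlings).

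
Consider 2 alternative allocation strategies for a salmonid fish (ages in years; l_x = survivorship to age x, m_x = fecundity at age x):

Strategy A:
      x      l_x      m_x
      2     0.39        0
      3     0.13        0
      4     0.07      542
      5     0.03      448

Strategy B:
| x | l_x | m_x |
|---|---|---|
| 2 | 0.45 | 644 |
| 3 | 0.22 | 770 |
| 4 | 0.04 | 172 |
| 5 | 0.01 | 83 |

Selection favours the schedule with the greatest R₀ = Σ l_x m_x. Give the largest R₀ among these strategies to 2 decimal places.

466.91

Strategy A: R₀ = 0.39×0 + 0.13×0 + 0.07×542 + 0.03×448 = 51.3800
Strategy B: R₀ = 0.45×644 + 0.22×770 + 0.04×172 + 0.01×83 = 466.9100
Highest R₀: strategy B with 466.9100.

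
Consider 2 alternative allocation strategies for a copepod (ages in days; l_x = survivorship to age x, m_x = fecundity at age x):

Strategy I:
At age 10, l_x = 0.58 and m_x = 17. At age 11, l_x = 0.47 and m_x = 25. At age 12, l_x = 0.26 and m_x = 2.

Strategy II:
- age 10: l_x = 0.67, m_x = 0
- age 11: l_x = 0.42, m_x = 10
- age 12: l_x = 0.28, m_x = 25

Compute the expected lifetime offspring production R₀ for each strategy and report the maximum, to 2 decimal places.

Strategy I: R₀ = 0.58×17 + 0.47×25 + 0.26×2 = 22.1300
Strategy II: R₀ = 0.67×0 + 0.42×10 + 0.28×25 = 11.2000
Highest R₀: strategy I with 22.1300.

22.13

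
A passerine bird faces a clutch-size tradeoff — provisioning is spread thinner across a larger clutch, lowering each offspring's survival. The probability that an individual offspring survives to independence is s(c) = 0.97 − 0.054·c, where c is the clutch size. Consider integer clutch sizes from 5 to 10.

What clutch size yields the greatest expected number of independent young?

Expected independent young = c × s(c):
  c=5: 5 × 0.700 = 3.500
  c=6: 6 × 0.646 = 3.876
  c=7: 7 × 0.592 = 4.144
  c=8: 8 × 0.538 = 4.304
  c=9: 9 × 0.484 = 4.356
  c=10: 10 × 0.430 = 4.300
Maximum at c = 9 (4.356 independent young).

9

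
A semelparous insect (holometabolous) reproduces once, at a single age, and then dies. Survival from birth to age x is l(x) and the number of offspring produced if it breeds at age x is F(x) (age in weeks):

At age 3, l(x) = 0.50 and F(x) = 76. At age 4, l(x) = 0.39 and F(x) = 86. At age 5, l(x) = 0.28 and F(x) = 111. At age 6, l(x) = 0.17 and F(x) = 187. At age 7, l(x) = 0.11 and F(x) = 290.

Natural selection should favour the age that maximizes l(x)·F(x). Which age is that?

3

Expected offspring if breeding at age x = l(x) × F(x):
  age 3: 0.50 × 76 = 38.000
  age 4: 0.39 × 86 = 33.540
  age 5: 0.28 × 111 = 31.080
  age 6: 0.17 × 187 = 31.790
  age 7: 0.11 × 290 = 31.900
Maximum at age 3 (38.000).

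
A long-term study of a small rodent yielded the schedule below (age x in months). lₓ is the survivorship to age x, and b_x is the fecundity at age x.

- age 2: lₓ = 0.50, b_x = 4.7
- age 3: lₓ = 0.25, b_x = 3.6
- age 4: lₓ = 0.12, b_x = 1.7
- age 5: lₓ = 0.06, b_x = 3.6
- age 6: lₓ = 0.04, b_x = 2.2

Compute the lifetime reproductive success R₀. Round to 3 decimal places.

3.758

R₀ = Σ lₓ b_x:
  age 2: 0.50 × 4.7 = 2.3500
  age 3: 0.25 × 3.6 = 0.9000
  age 4: 0.12 × 1.7 = 0.2040
  age 5: 0.06 × 3.6 = 0.2160
  age 6: 0.04 × 2.2 = 0.0880
R₀ = 2.3500 + 0.9000 + 0.2040 + 0.2160 + 0.0880 = 3.7580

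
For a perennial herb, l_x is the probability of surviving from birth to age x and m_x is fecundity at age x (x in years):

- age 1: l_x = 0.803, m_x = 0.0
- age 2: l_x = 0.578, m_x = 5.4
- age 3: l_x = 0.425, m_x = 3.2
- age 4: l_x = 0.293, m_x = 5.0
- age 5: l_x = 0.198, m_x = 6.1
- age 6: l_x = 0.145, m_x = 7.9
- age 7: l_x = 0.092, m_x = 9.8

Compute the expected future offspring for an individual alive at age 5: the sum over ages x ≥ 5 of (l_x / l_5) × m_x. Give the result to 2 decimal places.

16.44

l_5 = 0.198. Conditional survival from age 5 to x is l_x / l_5.
  x=5: (0.198/0.198) × 6.1 = 6.1000
  x=6: (0.145/0.198) × 7.9 = 5.7854
  x=7: (0.092/0.198) × 9.8 = 4.5535
Sum = 6.1000 + 5.7854 + 4.5535 = 16.4389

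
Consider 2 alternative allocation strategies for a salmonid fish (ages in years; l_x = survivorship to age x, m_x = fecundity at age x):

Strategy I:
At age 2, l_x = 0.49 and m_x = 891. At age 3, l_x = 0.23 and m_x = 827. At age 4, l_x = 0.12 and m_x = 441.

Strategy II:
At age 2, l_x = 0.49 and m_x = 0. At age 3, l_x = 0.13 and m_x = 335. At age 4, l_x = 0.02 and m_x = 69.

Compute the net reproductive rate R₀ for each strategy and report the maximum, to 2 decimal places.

679.72

Strategy I: R₀ = 0.49×891 + 0.23×827 + 0.12×441 = 679.7200
Strategy II: R₀ = 0.49×0 + 0.13×335 + 0.02×69 = 44.9300
Highest R₀: strategy I with 679.7200.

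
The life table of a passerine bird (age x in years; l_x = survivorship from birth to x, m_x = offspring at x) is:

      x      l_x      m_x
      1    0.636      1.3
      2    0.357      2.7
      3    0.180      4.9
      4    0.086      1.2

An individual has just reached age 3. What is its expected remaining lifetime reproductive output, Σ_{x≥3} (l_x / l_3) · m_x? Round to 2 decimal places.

l_3 = 0.180. Conditional survival from age 3 to x is l_x / l_3.
  x=3: (0.180/0.180) × 4.9 = 4.9000
  x=4: (0.086/0.180) × 1.2 = 0.5733
Sum = 4.9000 + 0.5733 = 5.4733

5.47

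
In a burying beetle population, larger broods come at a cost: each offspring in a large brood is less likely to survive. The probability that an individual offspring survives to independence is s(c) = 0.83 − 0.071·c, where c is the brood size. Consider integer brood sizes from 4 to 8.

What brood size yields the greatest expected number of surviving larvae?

Expected surviving larvae = c × s(c):
  c=4: 4 × 0.546 = 2.184
  c=5: 5 × 0.475 = 2.375
  c=6: 6 × 0.404 = 2.424
  c=7: 7 × 0.333 = 2.331
  c=8: 8 × 0.262 = 2.096
Maximum at c = 6 (2.424 surviving larvae).

6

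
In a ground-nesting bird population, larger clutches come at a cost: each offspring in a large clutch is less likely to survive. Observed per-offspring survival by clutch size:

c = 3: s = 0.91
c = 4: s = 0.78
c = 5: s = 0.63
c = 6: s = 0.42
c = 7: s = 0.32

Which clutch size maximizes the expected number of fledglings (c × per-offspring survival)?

Expected fledglings = c × s(c):
  c=3: 3 × 0.91 = 2.730
  c=4: 4 × 0.78 = 3.120
  c=5: 5 × 0.63 = 3.150
  c=6: 6 × 0.42 = 2.520
  c=7: 7 × 0.32 = 2.240
Maximum at c = 5 (3.150 fledglings).

5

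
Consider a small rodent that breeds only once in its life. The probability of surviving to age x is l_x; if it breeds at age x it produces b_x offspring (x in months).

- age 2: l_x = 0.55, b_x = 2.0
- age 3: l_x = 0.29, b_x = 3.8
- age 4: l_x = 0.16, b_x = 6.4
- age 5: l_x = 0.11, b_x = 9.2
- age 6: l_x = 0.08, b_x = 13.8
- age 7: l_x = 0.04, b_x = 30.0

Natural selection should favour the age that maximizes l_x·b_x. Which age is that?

7

Expected offspring if breeding at age x = l_x × b_x:
  age 2: 0.55 × 2.0 = 1.100
  age 3: 0.29 × 3.8 = 1.102
  age 4: 0.16 × 6.4 = 1.024
  age 5: 0.11 × 9.2 = 1.012
  age 6: 0.08 × 13.8 = 1.104
  age 7: 0.04 × 30.0 = 1.200
Maximum at age 7 (1.200).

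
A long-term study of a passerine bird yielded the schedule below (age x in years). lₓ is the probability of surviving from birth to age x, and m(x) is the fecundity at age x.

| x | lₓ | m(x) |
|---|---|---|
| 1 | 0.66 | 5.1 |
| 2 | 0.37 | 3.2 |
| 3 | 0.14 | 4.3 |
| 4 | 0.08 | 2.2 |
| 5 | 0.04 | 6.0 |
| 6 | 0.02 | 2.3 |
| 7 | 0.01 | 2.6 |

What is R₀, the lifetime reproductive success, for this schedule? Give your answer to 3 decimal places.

5.640

R₀ = Σ lₓ m(x):
  age 1: 0.66 × 5.1 = 3.3660
  age 2: 0.37 × 3.2 = 1.1840
  age 3: 0.14 × 4.3 = 0.6020
  age 4: 0.08 × 2.2 = 0.1760
  age 5: 0.04 × 6.0 = 0.2400
  age 6: 0.02 × 2.3 = 0.0460
  age 7: 0.01 × 2.6 = 0.0260
R₀ = 3.3660 + 1.1840 + 0.6020 + 0.1760 + 0.2400 + 0.0460 + 0.0260 = 5.6400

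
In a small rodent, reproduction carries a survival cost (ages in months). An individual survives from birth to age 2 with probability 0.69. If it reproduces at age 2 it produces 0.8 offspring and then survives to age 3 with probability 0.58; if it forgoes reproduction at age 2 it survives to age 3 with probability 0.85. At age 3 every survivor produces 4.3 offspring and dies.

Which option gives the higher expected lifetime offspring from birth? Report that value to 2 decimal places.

2.52

breed at age 2: R₀ = 0.69 × (0.8 + 0.58 × 4.3) = 0.69 × 3.2940 = 2.2729
delay to age 3: R₀ = 0.69 × (0.85 × 4.3) = 0.69 × 3.6550 = 2.5219
Higher: delay to age 3 (2.5219).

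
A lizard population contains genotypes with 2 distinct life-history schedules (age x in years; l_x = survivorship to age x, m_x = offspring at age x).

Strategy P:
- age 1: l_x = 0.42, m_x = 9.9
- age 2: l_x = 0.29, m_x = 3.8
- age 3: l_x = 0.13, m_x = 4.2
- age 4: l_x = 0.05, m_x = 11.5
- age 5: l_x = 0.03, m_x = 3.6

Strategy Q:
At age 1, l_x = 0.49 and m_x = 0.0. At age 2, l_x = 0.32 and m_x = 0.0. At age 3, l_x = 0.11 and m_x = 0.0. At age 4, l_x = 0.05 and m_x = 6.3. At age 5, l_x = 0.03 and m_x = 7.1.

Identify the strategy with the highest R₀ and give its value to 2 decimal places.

Strategy P: R₀ = 0.42×9.9 + 0.29×3.8 + 0.13×4.2 + 0.05×11.5 + 0.03×3.6 = 6.4890
Strategy Q: R₀ = 0.49×0.0 + 0.32×0.0 + 0.11×0.0 + 0.05×6.3 + 0.03×7.1 = 0.5280
Highest R₀: strategy P with 6.4890.

6.49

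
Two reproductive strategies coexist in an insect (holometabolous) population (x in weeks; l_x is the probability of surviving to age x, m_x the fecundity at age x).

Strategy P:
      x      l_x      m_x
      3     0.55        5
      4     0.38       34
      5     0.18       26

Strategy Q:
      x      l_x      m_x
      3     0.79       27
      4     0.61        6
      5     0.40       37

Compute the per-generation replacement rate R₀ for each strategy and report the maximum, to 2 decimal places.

Strategy P: R₀ = 0.55×5 + 0.38×34 + 0.18×26 = 20.3500
Strategy Q: R₀ = 0.79×27 + 0.61×6 + 0.40×37 = 39.7900
Highest R₀: strategy Q with 39.7900.

39.79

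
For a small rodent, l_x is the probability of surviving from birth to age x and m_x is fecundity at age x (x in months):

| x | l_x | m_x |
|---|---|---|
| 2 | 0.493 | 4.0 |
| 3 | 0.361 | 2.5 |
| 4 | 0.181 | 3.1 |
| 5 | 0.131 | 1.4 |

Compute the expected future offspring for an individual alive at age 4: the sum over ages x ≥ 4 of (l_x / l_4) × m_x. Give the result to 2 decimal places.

4.11

l_4 = 0.181. Conditional survival from age 4 to x is l_x / l_4.
  x=4: (0.181/0.181) × 3.1 = 3.1000
  x=5: (0.131/0.181) × 1.4 = 1.0133
Sum = 3.1000 + 1.0133 = 4.1133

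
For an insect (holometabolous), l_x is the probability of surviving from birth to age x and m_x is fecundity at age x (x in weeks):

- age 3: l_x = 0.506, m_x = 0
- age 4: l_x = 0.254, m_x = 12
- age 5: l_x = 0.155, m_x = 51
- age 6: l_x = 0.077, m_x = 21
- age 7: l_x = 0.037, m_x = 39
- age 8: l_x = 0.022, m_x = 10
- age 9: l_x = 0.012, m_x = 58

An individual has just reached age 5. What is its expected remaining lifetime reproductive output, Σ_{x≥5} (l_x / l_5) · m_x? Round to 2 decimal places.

76.65

l_5 = 0.155. Conditional survival from age 5 to x is l_x / l_5.
  x=5: (0.155/0.155) × 51 = 51.0000
  x=6: (0.077/0.155) × 21 = 10.4323
  x=7: (0.037/0.155) × 39 = 9.3097
  x=8: (0.022/0.155) × 10 = 1.4194
  x=9: (0.012/0.155) × 58 = 4.4903
Sum = 51.0000 + 10.4323 + 9.3097 + 1.4194 + 4.4903 = 76.6516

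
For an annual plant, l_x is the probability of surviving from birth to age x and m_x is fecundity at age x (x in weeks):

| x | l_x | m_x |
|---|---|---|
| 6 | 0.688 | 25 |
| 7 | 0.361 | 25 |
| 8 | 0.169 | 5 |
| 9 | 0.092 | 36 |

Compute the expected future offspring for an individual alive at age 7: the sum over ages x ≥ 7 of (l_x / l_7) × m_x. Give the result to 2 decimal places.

l_7 = 0.361. Conditional survival from age 7 to x is l_x / l_7.
  x=7: (0.361/0.361) × 25 = 25.0000
  x=8: (0.169/0.361) × 5 = 2.3407
  x=9: (0.092/0.361) × 36 = 9.1745
Sum = 25.0000 + 2.3407 + 9.1745 = 36.5152

36.52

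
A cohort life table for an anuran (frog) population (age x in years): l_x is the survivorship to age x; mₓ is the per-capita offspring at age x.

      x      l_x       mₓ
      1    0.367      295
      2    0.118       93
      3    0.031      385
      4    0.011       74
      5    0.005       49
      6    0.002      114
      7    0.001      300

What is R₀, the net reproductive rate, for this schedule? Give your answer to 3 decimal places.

132.761

R₀ = Σ l_x mₓ:
  age 1: 0.367 × 295 = 108.2650
  age 2: 0.118 × 93 = 10.9740
  age 3: 0.031 × 385 = 11.9350
  age 4: 0.011 × 74 = 0.8140
  age 5: 0.005 × 49 = 0.2450
  age 6: 0.002 × 114 = 0.2280
  age 7: 0.001 × 300 = 0.3000
R₀ = 108.2650 + 10.9740 + 11.9350 + 0.8140 + 0.2450 + 0.2280 + 0.3000 = 132.7610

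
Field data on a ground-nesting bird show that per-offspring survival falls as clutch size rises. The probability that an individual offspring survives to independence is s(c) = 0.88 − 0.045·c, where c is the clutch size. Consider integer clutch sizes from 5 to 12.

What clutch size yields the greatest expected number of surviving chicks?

Expected surviving chicks = c × s(c):
  c=5: 5 × 0.655 = 3.275
  c=6: 6 × 0.610 = 3.660
  c=7: 7 × 0.565 = 3.955
  c=8: 8 × 0.520 = 4.160
  c=9: 9 × 0.475 = 4.275
  c=10: 10 × 0.430 = 4.300
  c=11: 11 × 0.385 = 4.235
  c=12: 12 × 0.340 = 4.080
Maximum at c = 10 (4.300 surviving chicks).

10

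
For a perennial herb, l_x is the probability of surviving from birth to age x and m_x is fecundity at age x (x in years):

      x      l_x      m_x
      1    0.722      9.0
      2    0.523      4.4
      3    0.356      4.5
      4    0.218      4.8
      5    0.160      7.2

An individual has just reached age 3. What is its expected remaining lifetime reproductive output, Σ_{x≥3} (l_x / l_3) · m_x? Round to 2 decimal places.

l_3 = 0.356. Conditional survival from age 3 to x is l_x / l_3.
  x=3: (0.356/0.356) × 4.5 = 4.5000
  x=4: (0.218/0.356) × 4.8 = 2.9393
  x=5: (0.160/0.356) × 7.2 = 3.2360
Sum = 4.5000 + 2.9393 + 3.2360 = 10.6753

10.68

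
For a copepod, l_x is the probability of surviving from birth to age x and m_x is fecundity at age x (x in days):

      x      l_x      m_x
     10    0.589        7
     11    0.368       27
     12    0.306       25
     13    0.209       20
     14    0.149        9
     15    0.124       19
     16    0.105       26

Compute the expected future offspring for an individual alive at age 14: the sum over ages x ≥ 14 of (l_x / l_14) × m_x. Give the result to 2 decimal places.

l_14 = 0.149. Conditional survival from age 14 to x is l_x / l_14.
  x=14: (0.149/0.149) × 9 = 9.0000
  x=15: (0.124/0.149) × 19 = 15.8121
  x=16: (0.105/0.149) × 26 = 18.3221
Sum = 9.0000 + 15.8121 + 18.3221 = 43.1342

43.13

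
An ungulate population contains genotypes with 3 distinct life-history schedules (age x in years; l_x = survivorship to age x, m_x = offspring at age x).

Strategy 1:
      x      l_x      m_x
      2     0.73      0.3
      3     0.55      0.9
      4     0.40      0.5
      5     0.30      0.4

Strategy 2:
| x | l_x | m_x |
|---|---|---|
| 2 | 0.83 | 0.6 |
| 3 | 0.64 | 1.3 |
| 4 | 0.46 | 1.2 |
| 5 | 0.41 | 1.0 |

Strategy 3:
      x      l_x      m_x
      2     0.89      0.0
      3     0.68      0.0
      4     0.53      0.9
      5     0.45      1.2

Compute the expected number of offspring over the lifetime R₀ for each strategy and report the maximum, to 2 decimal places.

Strategy 1: R₀ = 0.73×0.3 + 0.55×0.9 + 0.40×0.5 + 0.30×0.4 = 1.0340
Strategy 2: R₀ = 0.83×0.6 + 0.64×1.3 + 0.46×1.2 + 0.41×1.0 = 2.2920
Strategy 3: R₀ = 0.89×0.0 + 0.68×0.0 + 0.53×0.9 + 0.45×1.2 = 1.0170
Highest R₀: strategy 2 with 2.2920.

2.29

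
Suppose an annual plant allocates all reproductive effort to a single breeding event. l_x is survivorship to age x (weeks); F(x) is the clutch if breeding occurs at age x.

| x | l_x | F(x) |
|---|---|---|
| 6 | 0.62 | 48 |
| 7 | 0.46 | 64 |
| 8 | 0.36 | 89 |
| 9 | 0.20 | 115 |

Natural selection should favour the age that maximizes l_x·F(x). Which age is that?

8

Expected offspring if breeding at age x = l_x × F(x):
  age 6: 0.62 × 48 = 29.760
  age 7: 0.46 × 64 = 29.440
  age 8: 0.36 × 89 = 32.040
  age 9: 0.20 × 115 = 23.000
Maximum at age 8 (32.040).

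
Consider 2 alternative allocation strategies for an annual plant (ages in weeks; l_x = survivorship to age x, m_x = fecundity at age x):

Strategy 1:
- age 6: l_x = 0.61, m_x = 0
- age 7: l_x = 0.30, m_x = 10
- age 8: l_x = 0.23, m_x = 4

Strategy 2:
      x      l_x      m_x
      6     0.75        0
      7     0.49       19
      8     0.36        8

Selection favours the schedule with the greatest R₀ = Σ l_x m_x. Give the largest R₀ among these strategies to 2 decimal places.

Strategy 1: R₀ = 0.61×0 + 0.30×10 + 0.23×4 = 3.9200
Strategy 2: R₀ = 0.75×0 + 0.49×19 + 0.36×8 = 12.1900
Highest R₀: strategy 2 with 12.1900.

12.19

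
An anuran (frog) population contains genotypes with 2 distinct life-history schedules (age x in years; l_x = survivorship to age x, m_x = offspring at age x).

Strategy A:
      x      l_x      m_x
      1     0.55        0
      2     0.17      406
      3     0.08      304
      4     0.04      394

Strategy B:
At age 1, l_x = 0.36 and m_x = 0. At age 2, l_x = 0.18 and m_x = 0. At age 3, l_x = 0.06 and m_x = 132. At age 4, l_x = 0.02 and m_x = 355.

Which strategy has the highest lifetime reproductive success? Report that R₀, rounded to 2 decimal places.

109.10

Strategy A: R₀ = 0.55×0 + 0.17×406 + 0.08×304 + 0.04×394 = 109.1000
Strategy B: R₀ = 0.36×0 + 0.18×0 + 0.06×132 + 0.02×355 = 15.0200
Highest R₀: strategy A with 109.1000.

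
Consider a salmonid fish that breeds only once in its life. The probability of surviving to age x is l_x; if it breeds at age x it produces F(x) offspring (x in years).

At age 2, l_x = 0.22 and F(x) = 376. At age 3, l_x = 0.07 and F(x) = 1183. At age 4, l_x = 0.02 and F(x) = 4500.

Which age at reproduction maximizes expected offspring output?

4

Expected offspring if breeding at age x = l_x × F(x):
  age 2: 0.22 × 376 = 82.720
  age 3: 0.07 × 1183 = 82.810
  age 4: 0.02 × 4500 = 90.000
Maximum at age 4 (90.000).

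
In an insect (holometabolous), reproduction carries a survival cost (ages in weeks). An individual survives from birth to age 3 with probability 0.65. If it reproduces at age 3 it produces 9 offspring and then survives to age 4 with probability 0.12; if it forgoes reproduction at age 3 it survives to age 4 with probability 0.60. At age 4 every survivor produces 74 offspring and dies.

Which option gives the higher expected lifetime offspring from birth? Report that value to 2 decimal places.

28.86

breed at age 3: R₀ = 0.65 × (9 + 0.12 × 74) = 0.65 × 17.8800 = 11.6220
delay to age 4: R₀ = 0.65 × (0.60 × 74) = 0.65 × 44.4000 = 28.8600
Higher: delay to age 4 (28.8600).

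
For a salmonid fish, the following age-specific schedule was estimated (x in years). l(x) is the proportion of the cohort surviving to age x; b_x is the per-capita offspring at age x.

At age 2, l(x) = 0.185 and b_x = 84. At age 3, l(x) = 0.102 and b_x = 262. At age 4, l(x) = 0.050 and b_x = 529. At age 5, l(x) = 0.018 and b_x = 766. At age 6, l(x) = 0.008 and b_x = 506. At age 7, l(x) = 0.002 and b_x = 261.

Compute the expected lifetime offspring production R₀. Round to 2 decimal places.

87.07

R₀ = Σ l(x) b_x:
  age 2: 0.185 × 84 = 15.5400
  age 3: 0.102 × 262 = 26.7240
  age 4: 0.050 × 529 = 26.4500
  age 5: 0.018 × 766 = 13.7880
  age 6: 0.008 × 506 = 4.0480
  age 7: 0.002 × 261 = 0.5220
R₀ = 15.5400 + 26.7240 + 26.4500 + 13.7880 + 4.0480 + 0.5220 = 87.0720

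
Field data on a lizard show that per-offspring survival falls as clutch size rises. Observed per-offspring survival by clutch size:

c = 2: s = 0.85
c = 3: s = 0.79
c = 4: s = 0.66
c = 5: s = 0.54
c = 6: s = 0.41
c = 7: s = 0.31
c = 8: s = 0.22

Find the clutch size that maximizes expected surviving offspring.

Expected surviving offspring = c × s(c):
  c=2: 2 × 0.85 = 1.700
  c=3: 3 × 0.79 = 2.370
  c=4: 4 × 0.66 = 2.640
  c=5: 5 × 0.54 = 2.700
  c=6: 6 × 0.41 = 2.460
  c=7: 7 × 0.31 = 2.170
  c=8: 8 × 0.22 = 1.760
Maximum at c = 5 (2.700 surviving offspring).

5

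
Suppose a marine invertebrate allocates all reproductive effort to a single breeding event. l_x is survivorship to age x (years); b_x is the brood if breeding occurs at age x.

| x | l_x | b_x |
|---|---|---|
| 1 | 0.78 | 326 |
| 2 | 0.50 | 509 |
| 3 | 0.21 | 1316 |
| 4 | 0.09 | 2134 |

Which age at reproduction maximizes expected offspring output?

Expected offspring if breeding at age x = l_x × b_x:
  age 1: 0.78 × 326 = 254.280
  age 2: 0.50 × 509 = 254.500
  age 3: 0.21 × 1316 = 276.360
  age 4: 0.09 × 2134 = 192.060
Maximum at age 3 (276.360).

3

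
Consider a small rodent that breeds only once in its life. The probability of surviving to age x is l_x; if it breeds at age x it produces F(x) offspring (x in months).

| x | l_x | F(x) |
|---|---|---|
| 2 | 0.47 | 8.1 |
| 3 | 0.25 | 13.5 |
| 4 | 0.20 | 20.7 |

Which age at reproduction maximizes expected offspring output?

Expected offspring if breeding at age x = l_x × F(x):
  age 2: 0.47 × 8.1 = 3.807
  age 3: 0.25 × 13.5 = 3.375
  age 4: 0.20 × 20.7 = 4.140
Maximum at age 4 (4.140).

4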